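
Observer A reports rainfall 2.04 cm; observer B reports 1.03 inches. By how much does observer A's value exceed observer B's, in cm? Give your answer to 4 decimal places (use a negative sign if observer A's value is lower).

-0.5762 cm

observer B: 1.03 in = 2.616200 cm.
Difference: 2.040000 − 2.616200 = -0.5762 cm.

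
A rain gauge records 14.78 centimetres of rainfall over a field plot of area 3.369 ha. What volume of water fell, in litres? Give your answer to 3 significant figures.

Depth: 14.78 cm × 10 = 147.8 mm.
Area: 3.369 ha = 33690 m².
1 mm over 1 m² is 1 L, so volume = 147.8 × 33690 = 4979382 L ≈ 4980000 L.

4980000 litres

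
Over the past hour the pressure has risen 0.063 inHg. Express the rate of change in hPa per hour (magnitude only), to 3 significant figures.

0.063 inHg / 1 h × 33.8639 hPa/inHg = 2.13 hPa/h.

2.13 hPa per hour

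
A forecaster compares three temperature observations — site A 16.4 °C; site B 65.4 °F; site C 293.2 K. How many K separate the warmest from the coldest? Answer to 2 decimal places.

site B: 65.4 °F = 18.556 °C.
site C: 293.2 K = 20.050 °C.
Spread: 20.050 − 16.400 = 3.650 °C.

3.65 K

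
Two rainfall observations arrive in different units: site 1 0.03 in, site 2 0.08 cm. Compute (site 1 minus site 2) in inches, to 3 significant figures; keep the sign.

-0.00150 in

site 2: 0.08 cm = 0.0314961 in.
Difference: 0.0300000 − 0.0314961 = -0.00150 in.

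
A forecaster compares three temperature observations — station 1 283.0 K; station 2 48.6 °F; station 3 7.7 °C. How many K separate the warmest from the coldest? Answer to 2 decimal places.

2.15 K

station 1: 283.0 K = 9.850 °C.
station 2: 48.6 °F = 9.222 °C.
Spread: 9.850 − 7.700 = 2.150 °C.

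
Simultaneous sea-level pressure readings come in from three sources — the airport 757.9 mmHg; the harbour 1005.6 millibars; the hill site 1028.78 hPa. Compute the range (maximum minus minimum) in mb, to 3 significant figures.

the airport: 757.9 mmHg = 1010.450 mb.
the hill site: 1028.78 hPa = 1028.780 mb.
Spread: 1028.780 − 1005.600 = 23.2 mb.

23.2 mb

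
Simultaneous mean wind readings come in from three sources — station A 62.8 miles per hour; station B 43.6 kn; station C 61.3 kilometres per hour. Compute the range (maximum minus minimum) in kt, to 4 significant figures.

station A: 62.8 mph = 54.5717 kt.
station C: 61.3 km/h = 33.0994 kt.
Spread: 54.5717 − 33.0994 = 21.47 kt.

21.47 kt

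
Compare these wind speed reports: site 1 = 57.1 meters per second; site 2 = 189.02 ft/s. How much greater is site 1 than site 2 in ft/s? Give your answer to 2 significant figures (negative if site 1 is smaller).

site 1: 57.1 m/s = 187.336 ft/s.
Difference: 187.336 − 189.020 = -1.7 ft/s.

-1.7 ft/s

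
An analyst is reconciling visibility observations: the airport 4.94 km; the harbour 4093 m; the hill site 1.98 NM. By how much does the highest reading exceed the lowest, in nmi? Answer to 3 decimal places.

0.687 nmi

the airport: 4.94 km = 2.66739 nmi.
the harbour: 4093 m = 2.21004 nmi.
Spread: 2.66739 − 1.98000 = 0.687 nmi.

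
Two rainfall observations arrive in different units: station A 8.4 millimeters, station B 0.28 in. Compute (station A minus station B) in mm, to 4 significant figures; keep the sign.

1.288 mm

station B: 0.28 in = 7.11200 mm.
Difference: 8.40000 − 7.11200 = 1.288 mm.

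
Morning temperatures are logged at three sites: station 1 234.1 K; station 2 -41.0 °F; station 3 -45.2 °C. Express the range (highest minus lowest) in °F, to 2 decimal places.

11.07 °F

station 1: 234.1 K = -39.050 °C.
station 2: -41.0 °F = -40.556 °C.
Spread: (-39.050) − (-45.200) = 6.150 °C = 11.07 °F.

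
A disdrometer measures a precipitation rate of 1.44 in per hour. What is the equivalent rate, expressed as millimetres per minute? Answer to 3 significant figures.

1.44 in/hour × 25.4 mm/in × 0.0166667 hour/minute = 0.610 mm/minute.

0.610 mm/minute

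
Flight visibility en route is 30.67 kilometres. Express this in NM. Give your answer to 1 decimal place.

1 km = 0.539957 nmi, so 30.67 × 0.539957 = 16.6 nmi.

16.6 nmi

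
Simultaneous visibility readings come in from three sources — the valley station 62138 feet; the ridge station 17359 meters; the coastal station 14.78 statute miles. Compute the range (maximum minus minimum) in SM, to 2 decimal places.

3.99 SM

the valley station: 62138 ft = 11.7686 SM.
the ridge station: 17359 m = 10.7864 SM.
Spread: 14.7800 − 10.7864 = 3.99 SM.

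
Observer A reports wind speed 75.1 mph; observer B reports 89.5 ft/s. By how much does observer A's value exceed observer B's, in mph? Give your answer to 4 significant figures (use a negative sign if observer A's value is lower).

observer B: 89.5 ft/s = 61.0227 mph.
Difference: 75.1000 − 61.0227 = 14.08 mph.

14.08 mph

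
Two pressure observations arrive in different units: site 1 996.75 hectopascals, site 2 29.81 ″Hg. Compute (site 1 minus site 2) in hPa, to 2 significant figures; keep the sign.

-13 hPa

site 2: 29.81 inHg = 1009.48 hPa.
Difference: 996.75 − 1009.48 = -13 hPa.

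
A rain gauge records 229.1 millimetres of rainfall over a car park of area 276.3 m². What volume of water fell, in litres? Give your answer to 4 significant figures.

63300 litres

1 mm over 1 m² is 1 L, so volume = 229.1 × 276.3 = 63300.33 L ≈ 63300 L.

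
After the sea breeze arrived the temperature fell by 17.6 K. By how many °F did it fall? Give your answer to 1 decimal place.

For a temperature change the 32° offset cancels: Δ°F = 17.6 × 1.8 = 31.7 °F.

31.7 °F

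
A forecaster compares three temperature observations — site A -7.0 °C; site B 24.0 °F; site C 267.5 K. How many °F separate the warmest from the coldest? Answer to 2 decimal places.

4.60 °F

site B: 24.0 °F = -4.444 °C.
site C: 267.5 K = -5.650 °C.
Spread: (-4.444) − (-7.000) = 2.556 °C = 4.60 °F.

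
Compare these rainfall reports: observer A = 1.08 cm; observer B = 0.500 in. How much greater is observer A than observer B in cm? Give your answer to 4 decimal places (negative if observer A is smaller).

observer B: 0.500 in = 1.270000 cm.
Difference: 1.080000 − 1.270000 = -0.1900 cm.

-0.1900 cm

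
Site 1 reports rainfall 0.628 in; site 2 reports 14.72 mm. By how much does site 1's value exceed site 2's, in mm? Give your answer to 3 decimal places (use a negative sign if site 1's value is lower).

1.231 mm

site 1: 0.628 in = 15.95120 mm.
Difference: 15.95120 − 14.72000 = 1.231 mm.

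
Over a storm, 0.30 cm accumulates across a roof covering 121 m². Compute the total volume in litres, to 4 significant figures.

363.0 litres

Depth: 0.30 cm × 10 = 3 mm.
1 mm over 1 m² is 1 L, so volume = 3 × 121 = 363 L ≈ 363.0 L.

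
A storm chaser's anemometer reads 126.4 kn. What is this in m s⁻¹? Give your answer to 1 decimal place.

65.0 m/s

1 kt = 0.514444 m/s, so 126.4 × 0.514444 = 65.0 m/s.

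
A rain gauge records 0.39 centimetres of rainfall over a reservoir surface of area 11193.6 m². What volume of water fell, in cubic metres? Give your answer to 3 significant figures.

43.7 cubic metres

Depth: 0.39 cm × 10 = 3.9 mm.
1 mm over 1 m² is 1 L, so volume = 3.9 × 11193.6 = 43655.04 L = 43.7 m³.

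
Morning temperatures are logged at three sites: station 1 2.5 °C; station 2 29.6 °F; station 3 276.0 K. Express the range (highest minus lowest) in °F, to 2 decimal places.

station 2: 29.6 °F = -1.333 °C.
station 3: 276.0 K = 2.850 °C.
Spread: 2.850 − (-1.333) = 4.183 °C = 7.53 °F.

7.53 °F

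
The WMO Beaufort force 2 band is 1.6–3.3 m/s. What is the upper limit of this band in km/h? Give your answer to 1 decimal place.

11.9 km/h

1.6–3.3 m/s × 3.6 = 5.8–11.9 km/h.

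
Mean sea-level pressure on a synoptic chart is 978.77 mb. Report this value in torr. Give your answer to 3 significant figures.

1 mb = 0.750062 mmHg, so 978.77 × 0.750062 = 734 mmHg.

734 mmHg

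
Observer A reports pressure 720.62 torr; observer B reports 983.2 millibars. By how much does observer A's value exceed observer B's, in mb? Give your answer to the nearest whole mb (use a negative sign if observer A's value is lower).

observer A: 720.62 mmHg = 960.75 mb.
Difference: 960.75 − 983.20 = -22 mb.

-22 mb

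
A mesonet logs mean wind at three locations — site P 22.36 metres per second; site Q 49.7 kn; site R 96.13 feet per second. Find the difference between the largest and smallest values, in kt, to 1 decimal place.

site P: 22.36 m/s = 43.464 kt.
site R: 96.13 ft/s = 56.955 kt.
Spread: 56.955 − 43.464 = 13.5 kt.

13.5 kt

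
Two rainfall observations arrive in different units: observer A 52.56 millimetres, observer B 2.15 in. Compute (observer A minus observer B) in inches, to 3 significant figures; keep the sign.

observer A: 52.56 mm = 2.069291 in.
Difference: 2.069291 − 2.150000 = -0.0807 in.

-0.0807 in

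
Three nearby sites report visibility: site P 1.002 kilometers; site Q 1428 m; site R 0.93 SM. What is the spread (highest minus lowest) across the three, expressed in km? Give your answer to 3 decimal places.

site Q: 1428 m = 1.42800 km.
site R: 0.93 SM = 1.49669 km.
Spread: 1.49669 − 1.00200 = 0.495 km.

0.495 km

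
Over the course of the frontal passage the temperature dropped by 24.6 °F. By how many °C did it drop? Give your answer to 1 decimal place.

13.7 °C

For a temperature change the 32° offset cancels: Δ°C = 24.6 × 0.5556 = 13.7 °C.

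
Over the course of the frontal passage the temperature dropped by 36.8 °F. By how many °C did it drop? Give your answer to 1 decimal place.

For a temperature change the 32° offset cancels: Δ°C = 36.8 × 0.5556 = 20.4 °C.

20.4 °C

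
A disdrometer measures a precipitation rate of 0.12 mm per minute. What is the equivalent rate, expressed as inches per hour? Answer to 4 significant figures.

0.2835 in/hour

0.12 mm/minute × 0.0393701 in/mm × 60 minute/hour = 0.2835 in/hour.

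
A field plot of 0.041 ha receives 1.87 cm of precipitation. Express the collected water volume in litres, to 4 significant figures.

7667 litres

Depth: 1.87 cm × 10 = 18.7 mm.
Area: 0.041 ha = 410 m².
1 mm over 1 m² is 1 L, so volume = 18.7 × 410 = 7667 L.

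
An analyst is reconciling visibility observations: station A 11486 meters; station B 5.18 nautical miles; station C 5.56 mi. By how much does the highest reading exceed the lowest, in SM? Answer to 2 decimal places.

1.58 SM

station A: 11486 m = 7.1371 SM.
station B: 5.18 nmi = 5.9610 SM.
Spread: 7.1371 − 5.5600 = 1.58 SM.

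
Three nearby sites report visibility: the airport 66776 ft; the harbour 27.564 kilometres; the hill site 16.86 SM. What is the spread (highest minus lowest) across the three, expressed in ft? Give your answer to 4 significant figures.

the harbour: 27.564 km = 90433.07 ft.
the hill site: 16.86 SM = 89020.80 ft.
Spread: 90433.07 − 66776.00 = 23660 ft.

23660 ft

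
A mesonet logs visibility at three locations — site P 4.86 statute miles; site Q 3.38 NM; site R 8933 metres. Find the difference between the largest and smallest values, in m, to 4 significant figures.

site P: 4.86 SM = 7821.41 m.
site Q: 3.38 nmi = 6259.76 m.
Spread: 8933.00 − 6259.76 = 2673 m.

2673 m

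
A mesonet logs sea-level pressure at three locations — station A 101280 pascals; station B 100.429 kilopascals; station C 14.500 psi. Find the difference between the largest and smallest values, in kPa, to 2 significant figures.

1.3 kPa

station A: 101280 Pa = 101.280 kPa.
station C: 14.500 psi = 99.974 kPa.
Spread: 101.280 − 99.974 = 1.3 kPa.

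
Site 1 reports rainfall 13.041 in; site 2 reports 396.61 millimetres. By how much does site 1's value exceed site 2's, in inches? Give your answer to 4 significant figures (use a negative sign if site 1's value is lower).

-2.574 in

site 2: 396.61 mm = 15.61457 in.
Difference: 13.04100 − 15.61457 = -2.574 in.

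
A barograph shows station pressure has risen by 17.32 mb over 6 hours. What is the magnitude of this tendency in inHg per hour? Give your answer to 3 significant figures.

0.0852 inHg per hour

17.32 mb / 6 h × 0.02953 inHg/mb = 0.0852 inHg/h.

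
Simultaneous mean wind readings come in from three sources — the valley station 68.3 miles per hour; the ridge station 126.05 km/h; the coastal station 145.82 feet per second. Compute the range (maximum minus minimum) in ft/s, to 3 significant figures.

the valley station: 68.3 mph = 100.173 ft/s.
the ridge station: 126.05 km/h = 114.875 ft/s.
Spread: 145.820 − 100.173 = 45.6 ft/s.

45.6 ft/s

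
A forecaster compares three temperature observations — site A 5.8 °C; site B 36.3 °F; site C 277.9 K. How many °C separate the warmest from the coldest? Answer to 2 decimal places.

site B: 36.3 °F = 2.389 °C.
site C: 277.9 K = 4.750 °C.
Spread: 5.800 − 2.389 = 3.411 °C.

3.41 °C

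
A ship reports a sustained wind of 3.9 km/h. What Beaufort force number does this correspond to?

3.9 km/h = 1.1 m/s, which is Beaufort 1 (light air, 0.3–1.5 m/s).

Beaufort force 1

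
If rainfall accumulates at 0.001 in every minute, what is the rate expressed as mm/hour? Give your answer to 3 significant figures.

1.52 mm/hour

0.001 in/minute × 25.4 mm/in × 60 minute/hour = 1.52 mm/hour.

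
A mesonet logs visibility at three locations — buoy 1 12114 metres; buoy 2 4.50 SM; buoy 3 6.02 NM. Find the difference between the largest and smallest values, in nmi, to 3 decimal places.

buoy 1: 12114 m = 6.54104 nmi.
buoy 2: 4.50 SM = 3.91039 nmi.
Spread: 6.54104 − 3.91039 = 2.631 nmi.

2.631 nmi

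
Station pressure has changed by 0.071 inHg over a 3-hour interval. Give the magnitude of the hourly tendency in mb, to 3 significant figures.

0.801 mb per hour

0.071 inHg / 3 h × 33.8639 mb/inHg = 0.801 mb/h.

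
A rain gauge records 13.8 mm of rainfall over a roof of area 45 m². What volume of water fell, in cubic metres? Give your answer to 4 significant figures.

1 mm over 1 m² is 1 L, so volume = 13.8 × 45 = 621 L = 0.6210 m³.

0.6210 cubic metres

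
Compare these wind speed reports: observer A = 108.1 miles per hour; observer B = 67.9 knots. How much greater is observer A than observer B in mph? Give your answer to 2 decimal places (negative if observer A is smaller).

29.96 mph

observer B: 67.9 kt = 78.1379 mph.
Difference: 108.1000 − 78.1379 = 29.96 mph.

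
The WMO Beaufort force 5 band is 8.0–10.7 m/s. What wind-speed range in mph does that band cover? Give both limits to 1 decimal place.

17.9 to 23.9 mph

8.0–10.7 m/s × 2.237 = 17.9–23.9 mph.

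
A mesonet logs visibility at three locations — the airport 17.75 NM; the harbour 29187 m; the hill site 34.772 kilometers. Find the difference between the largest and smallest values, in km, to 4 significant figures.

the airport: 17.75 nmi = 32.87300 km.
the harbour: 29187 m = 29.18700 km.
Spread: 34.77200 − 29.18700 = 5.585 km.

5.585 km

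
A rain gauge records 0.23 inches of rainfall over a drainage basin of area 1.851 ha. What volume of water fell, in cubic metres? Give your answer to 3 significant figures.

Depth: 0.23 in × 25.4 = 5.842 mm.
Area: 1.851 ha = 18510 m².
1 mm over 1 m² is 1 L, so volume = 5.842 × 18510 = 108135.42 L = 108 m³.

108 cubic metres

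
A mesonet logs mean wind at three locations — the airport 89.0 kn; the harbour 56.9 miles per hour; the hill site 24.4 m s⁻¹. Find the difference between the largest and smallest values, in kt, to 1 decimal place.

41.6 kt

the harbour: 56.9 mph = 49.445 kt.
the hill site: 24.4 m/s = 47.430 kt.
Spread: 89.000 − 47.430 = 41.6 kt.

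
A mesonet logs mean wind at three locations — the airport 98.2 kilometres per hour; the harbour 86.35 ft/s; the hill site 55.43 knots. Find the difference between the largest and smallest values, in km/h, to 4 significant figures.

the harbour: 86.35 ft/s = 94.75013 km/h.
the hill site: 55.43 kt = 102.65636 km/h.
Spread: 102.65636 − 94.75013 = 7.906 km/h.

7.906 km/h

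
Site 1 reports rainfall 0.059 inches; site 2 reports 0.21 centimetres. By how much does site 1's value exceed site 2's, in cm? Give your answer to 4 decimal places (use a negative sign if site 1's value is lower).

site 1: 0.059 in = 0.149860 cm.
Difference: 0.149860 − 0.210000 = -0.0601 cm.

-0.0601 cm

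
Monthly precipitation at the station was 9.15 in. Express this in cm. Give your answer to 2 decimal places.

1 in = 2.54 cm, so 9.15 × 2.54 = 23.24 cm.

23.24 cm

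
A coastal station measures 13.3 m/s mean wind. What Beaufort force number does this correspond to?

13.3 m/s lies in the Beaufort 6 band (strong breeze, 10.8–13.8 m/s).

Beaufort force 6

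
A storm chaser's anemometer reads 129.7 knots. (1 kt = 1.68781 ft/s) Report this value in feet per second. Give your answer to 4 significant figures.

1 kt = 1.68781 ft/s, so 129.7 × 1.68781 = 218.9 ft/s.

218.9 ft/s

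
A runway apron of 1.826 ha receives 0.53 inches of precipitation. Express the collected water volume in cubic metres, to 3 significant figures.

Depth: 0.53 in × 25.4 = 13.462 mm.
Area: 1.826 ha = 18260 m².
1 mm over 1 m² is 1 L, so volume = 13.462 × 18260 = 245816.12 L = 246 m³.

246 cubic metres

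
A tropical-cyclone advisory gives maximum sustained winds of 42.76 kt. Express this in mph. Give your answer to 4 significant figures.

1 kt = 1.15078 mph, so 42.76 × 1.15078 = 49.21 mph.

49.21 mph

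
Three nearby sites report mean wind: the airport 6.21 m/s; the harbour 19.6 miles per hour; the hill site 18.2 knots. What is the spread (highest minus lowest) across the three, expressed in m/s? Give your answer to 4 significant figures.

3.153 m/s

the harbour: 19.6 mph = 8.76198 m/s.
the hill site: 18.2 kt = 9.36289 m/s.
Spread: 9.36289 − 6.21000 = 3.153 m/s.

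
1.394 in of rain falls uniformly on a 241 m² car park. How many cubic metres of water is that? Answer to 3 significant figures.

8.53 cubic metres

Depth: 1.394 in × 25.4 = 35.4076 mm.
1 mm over 1 m² is 1 L, so volume = 35.4076 × 241 = 8533.2316 L = 8.53 m³.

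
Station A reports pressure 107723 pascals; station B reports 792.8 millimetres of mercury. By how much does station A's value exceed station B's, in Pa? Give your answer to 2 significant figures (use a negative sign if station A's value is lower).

2000 Pa

station B: 792.8 mmHg = 105697.99 Pa.
Difference: 107723.00 − 105697.99 = 2000 Pa.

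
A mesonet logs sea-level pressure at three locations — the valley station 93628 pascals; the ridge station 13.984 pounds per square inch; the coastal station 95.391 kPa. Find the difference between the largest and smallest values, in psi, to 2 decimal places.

0.40 psi

the valley station: 93628 Pa = 13.5796 psi.
the coastal station: 95.391 kPa = 13.8353 psi.
Spread: 13.9840 − 13.5796 = 0.40 psi.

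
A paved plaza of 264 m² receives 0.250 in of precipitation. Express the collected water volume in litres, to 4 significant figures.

1676 litres

Depth: 0.250 in × 25.4 = 6.35 mm.
1 mm over 1 m² is 1 L, so volume = 6.35 × 264 = 1676.4 L ≈ 1676 L.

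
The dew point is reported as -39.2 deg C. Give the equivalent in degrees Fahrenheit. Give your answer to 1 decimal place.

-38.6 °F

°F = °C × 9/5 + 32 = -39.2 × 1.8 + 32 = -38.6 °F.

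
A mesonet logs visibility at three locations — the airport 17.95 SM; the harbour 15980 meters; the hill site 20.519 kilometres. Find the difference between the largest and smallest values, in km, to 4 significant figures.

12.91 km

the airport: 17.95 SM = 28.8877 km.
the harbour: 15980 m = 15.9800 km.
Spread: 28.8877 − 15.9800 = 12.91 km.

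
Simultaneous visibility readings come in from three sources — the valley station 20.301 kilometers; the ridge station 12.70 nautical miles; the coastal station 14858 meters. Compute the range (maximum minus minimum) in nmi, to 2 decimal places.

4.68 nmi

the valley station: 20.301 km = 10.9617 nmi.
the coastal station: 14858 m = 8.0227 nmi.
Spread: 12.7000 − 8.0227 = 4.68 nmi.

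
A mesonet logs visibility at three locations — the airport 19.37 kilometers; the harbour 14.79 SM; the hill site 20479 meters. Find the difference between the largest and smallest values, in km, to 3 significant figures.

4.43 km

the harbour: 14.79 SM = 23.8022 km.
the hill site: 20479 m = 20.4790 km.
Spread: 23.8022 − 19.3700 = 4.43 km.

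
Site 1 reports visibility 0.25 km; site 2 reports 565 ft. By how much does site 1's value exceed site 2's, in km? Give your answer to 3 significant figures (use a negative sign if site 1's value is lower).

site 2: 565 ft = 0.172212 km.
Difference: 0.250000 − 0.172212 = 0.0778 km.

0.0778 km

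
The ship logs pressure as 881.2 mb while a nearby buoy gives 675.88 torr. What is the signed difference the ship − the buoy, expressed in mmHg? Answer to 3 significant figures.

-14.9 mmHg

the ship: 881.2 mb = 660.954 mmHg.
Difference: 660.954 − 675.880 = -14.9 mmHg.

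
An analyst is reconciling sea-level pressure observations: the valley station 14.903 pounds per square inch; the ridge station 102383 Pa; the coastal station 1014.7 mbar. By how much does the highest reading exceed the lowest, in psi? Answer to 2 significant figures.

0.19 psi

the ridge station: 102383 Pa = 14.8494 psi.
the coastal station: 1014.7 mb = 14.7170 psi.
Spread: 14.9030 − 14.7170 = 0.19 psi.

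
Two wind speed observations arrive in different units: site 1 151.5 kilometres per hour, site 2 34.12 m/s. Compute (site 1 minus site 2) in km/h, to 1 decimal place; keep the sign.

site 2: 34.12 m/s = 122.832 km/h.
Difference: 151.500 − 122.832 = 28.7 km/h.

28.7 km/h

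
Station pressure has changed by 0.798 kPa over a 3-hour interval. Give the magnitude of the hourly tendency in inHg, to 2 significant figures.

0.798 kPa / 3 h × 0.2953 inHg/kPa = 0.079 inHg/h.

0.079 inHg per hour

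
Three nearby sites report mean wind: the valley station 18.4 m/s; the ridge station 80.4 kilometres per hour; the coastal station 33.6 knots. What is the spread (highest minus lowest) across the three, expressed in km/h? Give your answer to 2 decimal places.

the valley station: 18.4 m/s = 66.2400 km/h.
the coastal station: 33.6 kt = 62.2272 km/h.
Spread: 80.4000 − 62.2272 = 18.17 km/h.

18.17 km/h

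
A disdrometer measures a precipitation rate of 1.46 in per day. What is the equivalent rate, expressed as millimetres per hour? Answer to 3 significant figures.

1.46 in/day × 25.4 mm/in × 0.0416667 day/hour = 1.55 mm/hour.

1.55 mm/hour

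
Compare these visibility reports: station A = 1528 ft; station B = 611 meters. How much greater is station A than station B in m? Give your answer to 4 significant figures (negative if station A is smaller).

-145.3 m

station A: 1528 ft = 465.734 m.
Difference: 465.734 − 611.000 = -145.3 m.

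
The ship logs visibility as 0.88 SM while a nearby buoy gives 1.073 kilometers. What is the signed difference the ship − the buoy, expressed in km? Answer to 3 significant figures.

the ship: 0.88 SM = 1.41622 km.
Difference: 1.41622 − 1.07300 = 0.343 km.

0.343 km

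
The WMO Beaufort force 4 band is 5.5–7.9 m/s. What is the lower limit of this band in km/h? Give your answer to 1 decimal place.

19.8 km/h

5.5–7.9 m/s × 3.6 = 19.8–28.4 km/h.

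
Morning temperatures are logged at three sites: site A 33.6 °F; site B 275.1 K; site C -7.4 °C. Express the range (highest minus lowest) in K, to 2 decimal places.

site A: 33.6 °F = 0.889 °C.
site B: 275.1 K = 1.950 °C.
Spread: 1.950 − (-7.400) = 9.350 °C.

9.35 K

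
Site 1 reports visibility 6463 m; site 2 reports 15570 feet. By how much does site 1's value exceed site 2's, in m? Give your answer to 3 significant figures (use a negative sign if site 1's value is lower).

1720 m

site 2: 15570 ft = 4745.74 m.
Difference: 6463.00 − 4745.74 = 1720 m.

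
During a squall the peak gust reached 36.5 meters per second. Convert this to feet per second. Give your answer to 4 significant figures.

119.8 ft/s

1 m/s = 3.28084 ft/s, so 36.5 × 3.28084 = 119.8 ft/s.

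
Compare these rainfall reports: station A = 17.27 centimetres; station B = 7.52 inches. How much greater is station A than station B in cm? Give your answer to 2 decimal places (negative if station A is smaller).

station B: 7.52 in = 19.1008 cm.
Difference: 17.2700 − 19.1008 = -1.83 cm.

-1.83 cm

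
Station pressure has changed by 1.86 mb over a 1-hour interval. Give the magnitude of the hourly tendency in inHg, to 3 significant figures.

0.0549 inHg per hour

1.86 mb / 1 h × 0.02953 inHg/mb = 0.0549 inHg/h.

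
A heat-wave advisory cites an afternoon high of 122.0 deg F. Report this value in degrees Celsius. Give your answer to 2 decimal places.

50.00 °C

°C = (°F − 32) × 5/9 = (122.0 − 32) / 1.8 = 50.00 °C.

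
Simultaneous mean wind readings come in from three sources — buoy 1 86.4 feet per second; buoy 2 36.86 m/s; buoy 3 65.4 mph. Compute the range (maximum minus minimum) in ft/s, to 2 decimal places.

buoy 2: 36.86 m/s = 120.9318 ft/s.
buoy 3: 65.4 mph = 95.9200 ft/s.
Spread: 120.9318 − 86.4000 = 34.53 ft/s.

34.53 ft/s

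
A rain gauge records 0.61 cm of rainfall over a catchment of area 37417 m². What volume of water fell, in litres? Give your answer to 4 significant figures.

Depth: 0.61 cm × 10 = 6.1 mm.
1 mm over 1 m² is 1 L, so volume = 6.1 × 37417 = 228243.7 L ≈ 228200 L.

228200 litres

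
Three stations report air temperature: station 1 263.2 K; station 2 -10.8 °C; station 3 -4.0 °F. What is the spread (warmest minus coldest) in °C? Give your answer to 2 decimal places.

10.05 °C

station 1: 263.2 K = -9.950 °C.
station 3: -4.0 °F = -20.000 °C.
Spread: (-9.950) − (-20.000) = 10.050 °C.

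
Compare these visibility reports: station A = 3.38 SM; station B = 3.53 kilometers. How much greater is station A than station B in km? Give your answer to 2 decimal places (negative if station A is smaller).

station A: 3.38 SM = 5.4396 km.
Difference: 5.4396 − 3.5300 = 1.91 km.

1.91 km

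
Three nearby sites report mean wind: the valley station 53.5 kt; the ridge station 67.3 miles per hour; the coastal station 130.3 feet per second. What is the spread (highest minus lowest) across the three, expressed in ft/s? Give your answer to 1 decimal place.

the valley station: 53.5 kt = 90.298 ft/s.
the ridge station: 67.3 mph = 98.707 ft/s.
Spread: 130.300 − 90.298 = 40.0 ft/s.

40.0 ft/s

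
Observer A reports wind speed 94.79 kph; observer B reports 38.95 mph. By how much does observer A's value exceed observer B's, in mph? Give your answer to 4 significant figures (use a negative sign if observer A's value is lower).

19.95 mph

observer A: 94.79 km/h = 58.8998 mph.
Difference: 58.8998 − 38.9500 = 19.95 mph.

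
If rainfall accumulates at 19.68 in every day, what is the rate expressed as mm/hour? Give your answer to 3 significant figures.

19.68 in/day × 25.4 mm/in × 0.0416667 day/hour = 20.8 mm/hour.

20.8 mm/hour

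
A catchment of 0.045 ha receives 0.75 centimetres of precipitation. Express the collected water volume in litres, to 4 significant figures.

3375 litres

Depth: 0.75 cm × 10 = 7.5 mm.
Area: 0.045 ha = 450 m².
1 mm over 1 m² is 1 L, so volume = 7.5 × 450 = 3375 L.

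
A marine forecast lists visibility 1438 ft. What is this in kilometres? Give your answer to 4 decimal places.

0.4383 km

1 ft = 0.0003048 km, so 1438 × 0.0003048 = 0.4383 km.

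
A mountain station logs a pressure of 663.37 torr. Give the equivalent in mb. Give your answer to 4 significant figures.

884.4 mb

1 mmHg = 1.33322 mb, so 663.37 × 1.33322 = 884.4 mb.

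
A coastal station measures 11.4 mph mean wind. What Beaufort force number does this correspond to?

Beaufort force 3

11.4 mph = 5.1 m/s, which is Beaufort 3 (gentle breeze, 3.4–5.4 m/s).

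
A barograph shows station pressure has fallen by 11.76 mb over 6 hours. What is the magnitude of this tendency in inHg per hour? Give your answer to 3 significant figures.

11.76 mb / 6 h × 0.02953 inHg/mb = 0.0579 inHg/h.

0.0579 inHg per hour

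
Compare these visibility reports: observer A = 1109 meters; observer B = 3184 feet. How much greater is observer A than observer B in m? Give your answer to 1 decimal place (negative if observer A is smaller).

138.5 m

observer B: 3184 ft = 970.483 m.
Difference: 1109.000 − 970.483 = 138.5 m.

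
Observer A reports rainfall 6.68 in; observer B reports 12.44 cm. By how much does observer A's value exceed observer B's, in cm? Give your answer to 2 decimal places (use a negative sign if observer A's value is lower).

observer A: 6.68 in = 16.9672 cm.
Difference: 16.9672 − 12.4400 = 4.53 cm.

4.53 cm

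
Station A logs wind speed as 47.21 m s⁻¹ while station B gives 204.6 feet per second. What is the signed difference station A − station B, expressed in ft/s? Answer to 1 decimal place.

-49.7 ft/s

station A: 47.21 m/s = 154.888 ft/s.
Difference: 154.888 − 204.600 = -49.7 ft/s.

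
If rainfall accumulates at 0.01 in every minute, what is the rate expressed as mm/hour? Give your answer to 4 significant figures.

15.24 mm/hour

0.01 in/minute × 25.4 mm/in × 60 minute/hour = 15.24 mm/hour.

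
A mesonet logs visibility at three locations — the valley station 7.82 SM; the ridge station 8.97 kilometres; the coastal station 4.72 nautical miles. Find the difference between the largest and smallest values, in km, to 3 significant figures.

the valley station: 7.82 SM = 12.5851 km.
the coastal station: 4.72 nmi = 8.7414 km.
Spread: 12.5851 − 8.7414 = 3.84 km.

3.84 km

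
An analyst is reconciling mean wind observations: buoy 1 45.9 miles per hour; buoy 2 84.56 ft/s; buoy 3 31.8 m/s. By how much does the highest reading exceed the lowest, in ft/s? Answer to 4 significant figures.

buoy 1: 45.9 mph = 67.3200 ft/s.
buoy 3: 31.8 m/s = 104.3307 ft/s.
Spread: 104.3307 − 67.3200 = 37.01 ft/s.

37.01 ft/s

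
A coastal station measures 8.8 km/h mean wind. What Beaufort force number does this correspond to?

Beaufort force 2

8.8 km/h = 2.4 m/s, which is Beaufort 2 (light breeze, 1.6–3.3 m/s).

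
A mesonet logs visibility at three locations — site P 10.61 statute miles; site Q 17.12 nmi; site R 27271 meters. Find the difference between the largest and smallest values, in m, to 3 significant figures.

14600 m

site P: 10.61 SM = 17075.14 m.
site Q: 17.12 nmi = 31706.24 m.
Spread: 31706.24 − 17075.14 = 14600 m.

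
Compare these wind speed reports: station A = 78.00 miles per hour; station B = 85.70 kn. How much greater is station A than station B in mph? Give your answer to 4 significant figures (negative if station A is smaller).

station B: 85.70 kt = 98.6218 mph.
Difference: 78.0000 − 98.6218 = -20.62 mph.

-20.62 mph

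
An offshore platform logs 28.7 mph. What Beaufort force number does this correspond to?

28.7 mph = 12.8 m/s, which is Beaufort 6 (strong breeze, 10.8–13.8 m/s).

Beaufort force 6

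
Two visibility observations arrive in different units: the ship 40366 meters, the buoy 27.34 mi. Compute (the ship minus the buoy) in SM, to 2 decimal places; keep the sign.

the ship: 40366 m = 25.0823 SM.
Difference: 25.0823 − 27.3400 = -2.26 SM.

-2.26 SM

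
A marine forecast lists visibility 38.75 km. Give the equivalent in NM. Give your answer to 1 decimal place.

1 km = 0.539957 nmi, so 38.75 × 0.539957 = 20.9 nmi.

20.9 nmi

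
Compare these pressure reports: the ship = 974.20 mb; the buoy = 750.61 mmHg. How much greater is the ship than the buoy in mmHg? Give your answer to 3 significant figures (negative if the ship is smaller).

-19.9 mmHg

the ship: 974.20 mb = 730.710 mmHg.
Difference: 730.710 − 750.610 = -19.9 mmHg.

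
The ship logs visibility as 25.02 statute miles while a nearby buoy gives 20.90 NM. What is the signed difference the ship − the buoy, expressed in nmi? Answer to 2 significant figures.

the ship: 25.02 SM = 21.7418 nmi.
Difference: 21.7418 − 20.9000 = 0.84 nmi.

0.84 nmi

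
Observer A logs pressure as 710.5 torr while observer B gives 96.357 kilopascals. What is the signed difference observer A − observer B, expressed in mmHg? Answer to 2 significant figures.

-12 mmHg

observer B: 96.357 kPa = 722.74 mmHg.
Difference: 710.50 − 722.74 = -12 mmHg.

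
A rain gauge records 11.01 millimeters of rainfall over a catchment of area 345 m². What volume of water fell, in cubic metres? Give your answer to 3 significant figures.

3.80 cubic metres

1 mm over 1 m² is 1 L, so volume = 11.01 × 345 = 3798.45 L = 3.80 m³.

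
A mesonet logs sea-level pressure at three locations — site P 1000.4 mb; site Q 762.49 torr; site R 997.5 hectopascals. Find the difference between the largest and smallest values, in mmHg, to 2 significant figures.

14 mmHg

site P: 1000.4 mb = 750.36 mmHg.
site R: 997.5 hPa = 748.19 mmHg.
Spread: 762.49 − 748.19 = 14 mmHg.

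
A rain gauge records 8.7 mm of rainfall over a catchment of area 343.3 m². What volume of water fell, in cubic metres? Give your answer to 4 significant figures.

2.987 cubic metres

1 mm over 1 m² is 1 L, so volume = 8.7 × 343.3 = 2986.71 L = 2.987 m³.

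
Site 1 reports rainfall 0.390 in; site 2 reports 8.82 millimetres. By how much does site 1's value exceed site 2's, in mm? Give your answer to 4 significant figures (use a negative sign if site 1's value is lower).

1.086 mm

site 1: 0.390 in = 9.90600 mm.
Difference: 9.90600 − 8.82000 = 1.086 mm.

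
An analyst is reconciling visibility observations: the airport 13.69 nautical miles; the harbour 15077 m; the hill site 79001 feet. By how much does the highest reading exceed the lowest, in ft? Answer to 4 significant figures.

33720 ft

the airport: 13.69 nmi = 83182.02 ft.
the harbour: 15077 m = 49465.22 ft.
Spread: 83182.02 − 49465.22 = 33720 ft.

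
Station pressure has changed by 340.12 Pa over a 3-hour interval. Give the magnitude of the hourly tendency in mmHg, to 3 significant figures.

340.12 Pa / 3 h × 0.00750062 mmHg/Pa = 0.850 mmHg/h.

0.850 mmHg per hour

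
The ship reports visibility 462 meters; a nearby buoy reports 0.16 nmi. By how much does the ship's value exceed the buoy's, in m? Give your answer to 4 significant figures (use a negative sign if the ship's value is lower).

the buoy: 0.16 nmi = 296.320 m.
Difference: 462.000 − 296.320 = 165.7 m.

165.7 m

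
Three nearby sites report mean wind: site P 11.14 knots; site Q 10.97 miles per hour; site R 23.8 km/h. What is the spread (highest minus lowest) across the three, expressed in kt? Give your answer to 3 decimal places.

3.318 kt

site Q: 10.97 mph = 9.53267 kt.
site R: 23.8 km/h = 12.85097 kt.
Spread: 12.85097 − 9.53267 = 3.318 kt.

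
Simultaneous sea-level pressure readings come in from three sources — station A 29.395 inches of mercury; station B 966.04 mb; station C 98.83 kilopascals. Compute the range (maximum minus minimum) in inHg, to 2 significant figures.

0.87 inHg

station B: 966.04 mb = 28.5271 inHg.
station C: 98.83 kPa = 29.1845 inHg.
Spread: 29.3950 − 28.5271 = 0.87 inHg.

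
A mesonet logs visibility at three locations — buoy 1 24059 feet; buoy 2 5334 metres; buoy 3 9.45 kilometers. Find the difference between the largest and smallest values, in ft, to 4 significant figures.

buoy 2: 5334 m = 17500.00 ft.
buoy 3: 9.45 km = 31003.94 ft.
Spread: 31003.94 − 17500.00 = 13500 ft.

13500 ft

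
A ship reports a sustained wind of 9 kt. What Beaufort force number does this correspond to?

9 kt lies in the Beaufort 3 band (gentle breeze, 7–10 kt).

Beaufort force 3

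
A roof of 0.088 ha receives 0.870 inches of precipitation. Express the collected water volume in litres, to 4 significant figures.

19450 litres

Depth: 0.870 in × 25.4 = 22.098 mm.
Area: 0.088 ha = 880 m².
1 mm over 1 m² is 1 L, so volume = 22.098 × 880 = 19446.24 L ≈ 19450 L.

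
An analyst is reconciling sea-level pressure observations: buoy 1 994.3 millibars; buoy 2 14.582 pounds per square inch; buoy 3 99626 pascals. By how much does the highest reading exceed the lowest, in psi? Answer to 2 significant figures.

0.16 psi

buoy 1: 994.3 mb = 14.4211 psi.
buoy 3: 99626 Pa = 14.4495 psi.
Spread: 14.5820 − 14.4211 = 0.16 psi.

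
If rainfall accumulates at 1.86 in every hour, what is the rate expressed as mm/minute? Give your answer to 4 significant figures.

1.86 in/hour × 25.4 mm/in × 0.0166667 hour/minute = 0.7874 mm/minute.

0.7874 mm/minute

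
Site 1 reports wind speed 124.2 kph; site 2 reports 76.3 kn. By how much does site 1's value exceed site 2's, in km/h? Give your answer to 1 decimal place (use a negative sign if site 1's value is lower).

-17.1 km/h

site 2: 76.3 kt = 141.308 km/h.
Difference: 124.200 − 141.308 = -17.1 km/h.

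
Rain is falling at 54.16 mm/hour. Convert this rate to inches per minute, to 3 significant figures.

54.16 mm/hour × 0.0393701 in/mm × 0.0166667 hour/minute = 0.0355 in/minute.

0.0355 in/minute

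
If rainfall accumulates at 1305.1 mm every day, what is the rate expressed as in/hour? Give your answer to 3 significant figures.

1305.1 mm/day × 0.0393701 in/mm × 0.0416667 day/hour = 2.14 in/hour.

2.14 in/hour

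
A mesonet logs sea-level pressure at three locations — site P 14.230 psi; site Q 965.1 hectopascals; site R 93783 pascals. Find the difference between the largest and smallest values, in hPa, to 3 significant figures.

43.3 hPa

site P: 14.230 psi = 981.124 hPa.
site R: 93783 Pa = 937.830 hPa.
Spread: 981.124 − 937.830 = 43.3 hPa.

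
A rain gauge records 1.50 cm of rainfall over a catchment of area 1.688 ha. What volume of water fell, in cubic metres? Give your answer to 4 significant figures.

Depth: 1.50 cm × 10 = 15 mm.
Area: 1.688 ha = 16880 m².
1 mm over 1 m² is 1 L, so volume = 15 × 16880 = 253200 L = 253.2 m³.

253.2 cubic metres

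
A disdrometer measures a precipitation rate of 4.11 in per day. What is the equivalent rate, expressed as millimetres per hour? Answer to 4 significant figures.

4.350 mm/hour

4.11 in/day × 25.4 mm/in × 0.0416667 day/hour = 4.350 mm/hour.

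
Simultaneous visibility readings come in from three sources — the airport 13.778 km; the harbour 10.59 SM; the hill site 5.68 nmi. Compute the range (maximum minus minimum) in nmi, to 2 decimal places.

3.52 nmi

the airport: 13.778 km = 7.4395 nmi.
the harbour: 10.59 SM = 9.2025 nmi.
Spread: 9.2025 − 5.6800 = 3.52 nmi.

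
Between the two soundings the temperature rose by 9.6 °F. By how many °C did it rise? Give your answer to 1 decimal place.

5.3 °C

A change of 1 °C equals a change of 1.8 °F: Δ°C = 9.6 × 0.5556 = 5.3 °C.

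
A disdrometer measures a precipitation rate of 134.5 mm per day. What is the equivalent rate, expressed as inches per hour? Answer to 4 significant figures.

0.2206 in/hour

134.5 mm/day × 0.0393701 in/mm × 0.0416667 day/hour = 0.2206 in/hour.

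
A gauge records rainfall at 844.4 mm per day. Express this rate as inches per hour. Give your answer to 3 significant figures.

844.4 mm/day × 0.0393701 in/mm × 0.0416667 day/hour = 1.39 in/hour.

1.39 in/hour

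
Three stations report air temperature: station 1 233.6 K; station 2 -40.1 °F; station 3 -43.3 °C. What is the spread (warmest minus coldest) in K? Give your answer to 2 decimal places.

3.75 K

station 1: 233.6 K = -39.550 °C.
station 2: -40.1 °F = -40.056 °C.
Spread: (-39.550) − (-43.300) = 3.750 °C.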